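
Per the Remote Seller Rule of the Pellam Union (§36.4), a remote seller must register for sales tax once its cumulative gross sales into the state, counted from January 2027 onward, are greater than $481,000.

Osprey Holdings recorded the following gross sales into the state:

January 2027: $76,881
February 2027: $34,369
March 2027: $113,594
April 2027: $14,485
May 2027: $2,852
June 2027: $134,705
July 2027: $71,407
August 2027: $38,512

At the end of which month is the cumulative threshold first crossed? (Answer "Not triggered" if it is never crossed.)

Through January 2027: $76,881
Through February 2027: $111,250
Through March 2027: $224,844
Through April 2027: $239,329
Through May 2027: $242,181
Through June 2027: $376,886
Through July 2027: $448,293
Through August 2027: $486,805 ← exceeds threshold

August 2027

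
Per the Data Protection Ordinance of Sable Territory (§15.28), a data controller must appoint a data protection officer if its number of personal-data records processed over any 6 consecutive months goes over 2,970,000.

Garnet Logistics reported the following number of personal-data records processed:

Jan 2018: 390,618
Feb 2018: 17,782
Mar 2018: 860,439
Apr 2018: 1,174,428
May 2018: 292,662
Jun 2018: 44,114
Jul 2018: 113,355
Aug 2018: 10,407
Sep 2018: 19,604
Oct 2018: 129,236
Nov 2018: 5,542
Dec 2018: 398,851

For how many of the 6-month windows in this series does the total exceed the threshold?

Jan 2018–Jun 2018: 390,618 + 17,782 + 860,439 + 1,174,428 + 292,662 + 44,114 = 2,780,043 (under)
Feb 2018–Jul 2018: 17,782 + 860,439 + 1,174,428 + 292,662 + 44,114 + 113,355 = 2,502,780 (under)
Mar 2018–Aug 2018: 860,439 + 1,174,428 + 292,662 + 44,114 + 113,355 + 10,407 = 2,495,405 (under)
Apr 2018–Sep 2018: 1,174,428 + 292,662 + 44,114 + 113,355 + 10,407 + 19,604 = 1,654,570 (under)
May 2018–Oct 2018: 292,662 + 44,114 + 113,355 + 10,407 + 19,604 + 129,236 = 609,378 (under)
Jun 2018–Nov 2018: 44,114 + 113,355 + 10,407 + 19,604 + 129,236 + 5,542 = 322,258 (under)
Jul 2018–Dec 2018: 113,355 + 10,407 + 19,604 + 129,236 + 5,542 + 398,851 = 676,995 (under)
0 windows exceed the threshold.

0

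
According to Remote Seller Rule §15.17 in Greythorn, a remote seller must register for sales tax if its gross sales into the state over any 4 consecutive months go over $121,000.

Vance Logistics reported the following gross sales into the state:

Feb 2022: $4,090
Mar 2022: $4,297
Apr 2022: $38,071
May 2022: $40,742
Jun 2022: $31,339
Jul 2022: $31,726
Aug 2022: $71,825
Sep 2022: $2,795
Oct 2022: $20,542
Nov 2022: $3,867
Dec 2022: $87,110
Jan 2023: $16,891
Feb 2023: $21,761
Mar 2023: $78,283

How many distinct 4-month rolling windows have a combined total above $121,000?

7

Feb 2022–May 2022: $4,090 + $4,297 + $38,071 + $40,742 = $87,200 (under)
Mar 2022–Jun 2022: $4,297 + $38,071 + $40,742 + $31,339 = $114,449 (under)
Apr 2022–Jul 2022: $38,071 + $40,742 + $31,339 + $31,726 = $141,878 (over)
May 2022–Aug 2022: $40,742 + $31,339 + $31,726 + $71,825 = $175,632 (over)
Jun 2022–Sep 2022: $31,339 + $31,726 + $71,825 + $2,795 = $137,685 (over)
Jul 2022–Oct 2022: $31,726 + $71,825 + $2,795 + $20,542 = $126,888 (over)
Aug 2022–Nov 2022: $71,825 + $2,795 + $20,542 + $3,867 = $99,029 (under)
Sep 2022–Dec 2022: $2,795 + $20,542 + $3,867 + $87,110 = $114,314 (under)
Oct 2022–Jan 2023: $20,542 + $3,867 + $87,110 + $16,891 = $128,410 (over)
Nov 2022–Feb 2023: $3,867 + $87,110 + $16,891 + $21,761 = $129,629 (over)
Dec 2022–Mar 2023: $87,110 + $16,891 + $21,761 + $78,283 = $204,045 (over)
7 windows exceed the threshold.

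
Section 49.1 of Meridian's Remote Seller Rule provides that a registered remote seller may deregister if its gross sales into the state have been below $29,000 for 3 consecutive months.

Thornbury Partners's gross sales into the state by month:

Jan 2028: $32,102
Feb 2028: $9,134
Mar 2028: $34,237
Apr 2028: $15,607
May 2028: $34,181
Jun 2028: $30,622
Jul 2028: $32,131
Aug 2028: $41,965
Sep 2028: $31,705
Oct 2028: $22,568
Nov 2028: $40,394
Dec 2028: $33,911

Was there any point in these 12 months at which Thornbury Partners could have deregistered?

No

Months below $29,000: Feb 2028, Apr 2028, Oct 2028.
Longest run of consecutive months below the threshold: 1.
1 < 3, so Thornbury Partners never became eligible.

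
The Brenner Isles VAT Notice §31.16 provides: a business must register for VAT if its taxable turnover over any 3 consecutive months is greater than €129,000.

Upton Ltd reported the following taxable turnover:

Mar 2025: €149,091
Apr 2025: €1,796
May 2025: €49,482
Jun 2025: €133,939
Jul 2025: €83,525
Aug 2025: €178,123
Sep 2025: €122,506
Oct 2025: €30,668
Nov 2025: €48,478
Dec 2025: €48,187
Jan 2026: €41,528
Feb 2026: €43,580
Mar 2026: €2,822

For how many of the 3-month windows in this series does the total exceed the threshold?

Mar 2025–May 2025: €149,091 + €1,796 + €49,482 = €200,369 (over)
Apr 2025–Jun 2025: €1,796 + €49,482 + €133,939 = €185,217 (over)
May 2025–Jul 2025: €49,482 + €133,939 + €83,525 = €266,946 (over)
Jun 2025–Aug 2025: €133,939 + €83,525 + €178,123 = €395,587 (over)
Jul 2025–Sep 2025: €83,525 + €178,123 + €122,506 = €384,154 (over)
Aug 2025–Oct 2025: €178,123 + €122,506 + €30,668 = €331,297 (over)
Sep 2025–Nov 2025: €122,506 + €30,668 + €48,478 = €201,652 (over)
Oct 2025–Dec 2025: €30,668 + €48,478 + €48,187 = €127,333 (under)
Nov 2025–Jan 2026: €48,478 + €48,187 + €41,528 = €138,193 (over)
Dec 2025–Feb 2026: €48,187 + €41,528 + €43,580 = €133,295 (over)
Jan 2026–Mar 2026: €41,528 + €43,580 + €2,822 = €87,930 (under)
9 windows exceed the threshold.

9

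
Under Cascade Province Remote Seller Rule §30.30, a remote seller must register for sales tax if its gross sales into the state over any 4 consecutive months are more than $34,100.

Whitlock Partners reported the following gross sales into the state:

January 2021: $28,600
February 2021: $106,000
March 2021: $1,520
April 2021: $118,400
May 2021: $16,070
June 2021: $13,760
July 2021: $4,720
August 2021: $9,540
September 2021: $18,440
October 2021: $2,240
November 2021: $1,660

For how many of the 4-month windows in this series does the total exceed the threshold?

7

January 2021–April 2021: $28,600 + $106,000 + $1,520 + $118,400 = $254,520 (over)
February 2021–May 2021: $106,000 + $1,520 + $118,400 + $16,070 = $241,990 (over)
March 2021–June 2021: $1,520 + $118,400 + $16,070 + $13,760 = $149,750 (over)
April 2021–July 2021: $118,400 + $16,070 + $13,760 + $4,720 = $152,950 (over)
May 2021–August 2021: $16,070 + $13,760 + $4,720 + $9,540 = $44,090 (over)
June 2021–September 2021: $13,760 + $4,720 + $9,540 + $18,440 = $46,460 (over)
July 2021–October 2021: $4,720 + $9,540 + $18,440 + $2,240 = $34,940 (over)
August 2021–November 2021: $9,540 + $18,440 + $2,240 + $1,660 = $31,880 (under)
7 windows exceed the threshold.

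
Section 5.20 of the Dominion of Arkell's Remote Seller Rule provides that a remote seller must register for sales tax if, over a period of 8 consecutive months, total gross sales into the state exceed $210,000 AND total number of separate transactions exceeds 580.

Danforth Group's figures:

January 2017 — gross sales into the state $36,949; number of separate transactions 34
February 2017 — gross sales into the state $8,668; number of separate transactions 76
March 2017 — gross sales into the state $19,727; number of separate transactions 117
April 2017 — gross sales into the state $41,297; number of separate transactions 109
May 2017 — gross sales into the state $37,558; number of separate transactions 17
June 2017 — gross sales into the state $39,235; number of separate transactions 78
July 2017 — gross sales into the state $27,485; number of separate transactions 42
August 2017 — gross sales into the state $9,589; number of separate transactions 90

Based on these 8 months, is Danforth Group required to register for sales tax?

No

Total gross sales into the state: $36,949 + $8,668 + $19,727 + $41,297 + $37,558 + $39,235 + $27,485 + $9,589 = $220,508 (> $210,000).
Total number of separate transactions: 34 + 76 + 117 + 109 + 17 + 78 + 42 + 90 = 563 (≤ 580).
The test is 'and': the rule requires both, and at least one is not exceeded.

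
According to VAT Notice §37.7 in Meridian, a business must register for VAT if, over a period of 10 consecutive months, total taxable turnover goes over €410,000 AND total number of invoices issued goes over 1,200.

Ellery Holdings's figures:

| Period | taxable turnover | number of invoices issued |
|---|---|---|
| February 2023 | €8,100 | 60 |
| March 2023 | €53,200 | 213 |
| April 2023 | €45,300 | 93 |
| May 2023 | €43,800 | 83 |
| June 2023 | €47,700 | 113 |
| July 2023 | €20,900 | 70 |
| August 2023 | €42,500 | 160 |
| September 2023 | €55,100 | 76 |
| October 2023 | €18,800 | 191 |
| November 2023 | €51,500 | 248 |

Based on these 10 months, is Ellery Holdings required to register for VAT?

No

Total taxable turnover: €8,100 + €53,200 + €45,300 + €43,800 + €47,700 + €20,900 + €42,500 + €55,100 + €18,800 + €51,500 = €386,900 (≤ €410,000).
Total number of invoices issued: 60 + 213 + 93 + 83 + 113 + 70 + 160 + 76 + 191 + 248 = 1,307 (> 1,200).
The test is 'and': the rule requires both, and at least one is not exceeded.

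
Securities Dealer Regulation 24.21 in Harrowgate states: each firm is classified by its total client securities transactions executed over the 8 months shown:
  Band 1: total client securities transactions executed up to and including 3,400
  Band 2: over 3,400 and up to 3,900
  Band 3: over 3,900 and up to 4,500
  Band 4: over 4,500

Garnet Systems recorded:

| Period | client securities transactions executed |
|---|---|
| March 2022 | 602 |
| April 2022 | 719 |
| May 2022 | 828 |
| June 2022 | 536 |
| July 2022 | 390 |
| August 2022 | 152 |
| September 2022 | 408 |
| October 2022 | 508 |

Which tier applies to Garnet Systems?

Band 3

Total client securities transactions executed: 602 + 719 + 828 + 536 + 390 + 152 + 408 + 508 = 4,143.
3,900 < 4,143 ≤ 4,500, so Band 3 applies.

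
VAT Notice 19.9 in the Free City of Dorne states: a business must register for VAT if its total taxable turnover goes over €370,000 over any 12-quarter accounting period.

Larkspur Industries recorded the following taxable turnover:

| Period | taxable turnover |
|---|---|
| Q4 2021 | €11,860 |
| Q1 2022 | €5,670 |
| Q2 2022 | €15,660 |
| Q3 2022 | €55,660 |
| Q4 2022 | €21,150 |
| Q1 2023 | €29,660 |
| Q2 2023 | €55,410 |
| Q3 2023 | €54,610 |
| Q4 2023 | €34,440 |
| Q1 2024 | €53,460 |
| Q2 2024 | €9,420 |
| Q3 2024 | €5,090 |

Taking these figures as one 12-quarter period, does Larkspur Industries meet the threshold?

Total taxable turnover: €11,860 + €5,670 + €15,660 + €55,660 + €21,150 + €29,660 + €55,410 + €54,610 + €34,440 + €53,460 + €9,420 + €5,090 = €352,090.
€352,090 ≤ €370,000, so the threshold is not exceeded.

No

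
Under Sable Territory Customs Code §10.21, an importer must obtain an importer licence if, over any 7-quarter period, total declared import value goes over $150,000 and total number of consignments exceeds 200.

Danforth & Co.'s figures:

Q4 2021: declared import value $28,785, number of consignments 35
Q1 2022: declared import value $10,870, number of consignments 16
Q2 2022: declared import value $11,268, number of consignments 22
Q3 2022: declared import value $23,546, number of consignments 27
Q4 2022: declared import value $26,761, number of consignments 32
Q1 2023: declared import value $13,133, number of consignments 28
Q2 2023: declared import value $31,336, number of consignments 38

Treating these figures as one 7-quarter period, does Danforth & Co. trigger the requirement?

Total declared import value: $28,785 + $10,870 + $11,268 + $23,546 + $26,761 + $13,133 + $31,336 = $145,699 (≤ $150,000).
Total number of consignments: 35 + 16 + 22 + 27 + 32 + 28 + 38 = 198 (≤ 200).
The test is 'and': the rule requires both, and at least one is not exceeded.

No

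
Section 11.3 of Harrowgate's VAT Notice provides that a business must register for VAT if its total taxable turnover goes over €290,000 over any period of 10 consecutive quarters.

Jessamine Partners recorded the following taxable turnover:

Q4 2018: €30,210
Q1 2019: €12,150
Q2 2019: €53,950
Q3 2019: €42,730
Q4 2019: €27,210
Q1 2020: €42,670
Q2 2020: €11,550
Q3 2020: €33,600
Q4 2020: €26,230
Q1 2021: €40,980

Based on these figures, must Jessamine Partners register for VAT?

Yes

Total taxable turnover: €30,210 + €12,150 + €53,950 + €42,730 + €27,210 + €42,670 + €11,550 + €33,600 + €26,230 + €40,980 = €321,280.
€321,280 > €290,000, so the threshold is exceeded.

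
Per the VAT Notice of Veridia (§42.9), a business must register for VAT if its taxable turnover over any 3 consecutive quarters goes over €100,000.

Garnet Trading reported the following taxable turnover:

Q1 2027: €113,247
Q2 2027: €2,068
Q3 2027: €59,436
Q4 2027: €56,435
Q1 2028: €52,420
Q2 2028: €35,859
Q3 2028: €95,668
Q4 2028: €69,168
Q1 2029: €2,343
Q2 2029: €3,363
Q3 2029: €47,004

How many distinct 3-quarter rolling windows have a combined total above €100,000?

Q1 2027–Q3 2027: €113,247 + €2,068 + €59,436 = €174,751 (over)
Q2 2027–Q4 2027: €2,068 + €59,436 + €56,435 = €117,939 (over)
Q3 2027–Q1 2028: €59,436 + €56,435 + €52,420 = €168,291 (over)
Q4 2027–Q2 2028: €56,435 + €52,420 + €35,859 = €144,714 (over)
Q1 2028–Q3 2028: €52,420 + €35,859 + €95,668 = €183,947 (over)
Q2 2028–Q4 2028: €35,859 + €95,668 + €69,168 = €200,695 (over)
Q3 2028–Q1 2029: €95,668 + €69,168 + €2,343 = €167,179 (over)
Q4 2028–Q2 2029: €69,168 + €2,343 + €3,363 = €74,874 (under)
Q1 2029–Q3 2029: €2,343 + €3,363 + €47,004 = €52,710 (under)
7 windows exceed the threshold.

7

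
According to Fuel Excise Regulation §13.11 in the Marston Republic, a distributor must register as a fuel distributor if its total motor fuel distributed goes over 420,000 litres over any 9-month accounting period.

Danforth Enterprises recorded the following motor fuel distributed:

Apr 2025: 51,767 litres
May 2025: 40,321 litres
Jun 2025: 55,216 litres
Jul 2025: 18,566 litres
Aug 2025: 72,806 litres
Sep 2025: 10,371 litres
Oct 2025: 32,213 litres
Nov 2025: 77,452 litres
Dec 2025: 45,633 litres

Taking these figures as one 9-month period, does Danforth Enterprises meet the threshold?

No

Total motor fuel distributed: 51,767 litres + 40,321 litres + 55,216 litres + 18,566 litres + 72,806 litres + 10,371 litres + 32,213 litres + 77,452 litres + 45,633 litres = 404,345 litres.
404,345 litres ≤ 420,000 litres, so the threshold is not exceeded.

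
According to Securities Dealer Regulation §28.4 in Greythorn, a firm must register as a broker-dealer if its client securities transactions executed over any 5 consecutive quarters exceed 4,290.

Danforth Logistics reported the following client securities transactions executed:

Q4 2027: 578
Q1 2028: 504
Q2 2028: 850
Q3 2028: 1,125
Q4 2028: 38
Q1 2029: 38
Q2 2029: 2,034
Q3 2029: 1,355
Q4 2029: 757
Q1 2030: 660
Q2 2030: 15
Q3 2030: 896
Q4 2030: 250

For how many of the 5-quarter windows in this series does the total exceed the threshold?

Q4 2027–Q4 2028: 578 + 504 + 850 + 1,125 + 38 = 3,095 (under)
Q1 2028–Q1 2029: 504 + 850 + 1,125 + 38 + 38 = 2,555 (under)
Q2 2028–Q2 2029: 850 + 1,125 + 38 + 38 + 2,034 = 4,085 (under)
Q3 2028–Q3 2029: 1,125 + 38 + 38 + 2,034 + 1,355 = 4,590 (over)
Q4 2028–Q4 2029: 38 + 38 + 2,034 + 1,355 + 757 = 4,222 (under)
Q1 2029–Q1 2030: 38 + 2,034 + 1,355 + 757 + 660 = 4,844 (over)
Q2 2029–Q2 2030: 2,034 + 1,355 + 757 + 660 + 15 = 4,821 (over)
Q3 2029–Q3 2030: 1,355 + 757 + 660 + 15 + 896 = 3,683 (under)
Q4 2029–Q4 2030: 757 + 660 + 15 + 896 + 250 = 2,578 (under)
3 windows exceed the threshold.

3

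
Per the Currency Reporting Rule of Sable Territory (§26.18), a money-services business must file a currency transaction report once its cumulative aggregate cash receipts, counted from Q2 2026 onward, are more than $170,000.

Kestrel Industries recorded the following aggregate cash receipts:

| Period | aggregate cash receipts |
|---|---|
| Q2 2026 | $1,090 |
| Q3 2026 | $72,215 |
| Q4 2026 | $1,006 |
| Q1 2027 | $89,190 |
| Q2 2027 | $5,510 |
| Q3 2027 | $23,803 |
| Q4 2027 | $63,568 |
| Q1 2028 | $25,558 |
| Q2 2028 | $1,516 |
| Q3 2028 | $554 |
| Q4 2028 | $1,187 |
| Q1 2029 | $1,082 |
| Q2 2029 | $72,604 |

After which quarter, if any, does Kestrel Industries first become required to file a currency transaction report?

Q3 2027

Through Q2 2026: $1,090
Through Q3 2026: $73,305
Through Q4 2026: $74,311
Through Q1 2027: $163,501
Through Q2 2027: $169,011
Through Q3 2027: $192,814 ← exceeds threshold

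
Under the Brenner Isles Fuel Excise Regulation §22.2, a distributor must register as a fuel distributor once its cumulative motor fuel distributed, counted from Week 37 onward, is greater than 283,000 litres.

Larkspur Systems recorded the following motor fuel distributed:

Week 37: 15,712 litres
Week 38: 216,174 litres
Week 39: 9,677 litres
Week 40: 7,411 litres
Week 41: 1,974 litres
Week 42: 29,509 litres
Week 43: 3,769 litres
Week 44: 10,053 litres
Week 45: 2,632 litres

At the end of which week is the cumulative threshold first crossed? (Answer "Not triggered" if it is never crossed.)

Through Week 37: 15,712 litres
Through Week 38: 231,886 litres
Through Week 39: 241,563 litres
Through Week 40: 248,974 litres
Through Week 41: 250,948 litres
Through Week 42: 280,457 litres
Through Week 43: 284,226 litres ← exceeds threshold

Week 43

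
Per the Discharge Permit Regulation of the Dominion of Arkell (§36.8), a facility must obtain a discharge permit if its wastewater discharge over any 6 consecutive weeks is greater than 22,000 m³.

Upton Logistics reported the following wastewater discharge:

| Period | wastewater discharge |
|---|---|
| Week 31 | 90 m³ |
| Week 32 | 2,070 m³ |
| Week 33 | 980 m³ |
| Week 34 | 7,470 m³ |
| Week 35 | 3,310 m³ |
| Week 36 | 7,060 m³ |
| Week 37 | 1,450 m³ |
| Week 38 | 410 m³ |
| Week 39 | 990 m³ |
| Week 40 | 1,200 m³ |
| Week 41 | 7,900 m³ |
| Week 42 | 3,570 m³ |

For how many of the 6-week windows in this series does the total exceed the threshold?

1

Week 31–Week 36: 90 m³ + 2,070 m³ + 980 m³ + 7,470 m³ + 3,310 m³ + 7,060 m³ = 20,980 m³ (under)
Week 32–Week 37: 2,070 m³ + 980 m³ + 7,470 m³ + 3,310 m³ + 7,060 m³ + 1,450 m³ = 22,340 m³ (over)
Week 33–Week 38: 980 m³ + 7,470 m³ + 3,310 m³ + 7,060 m³ + 1,450 m³ + 410 m³ = 20,680 m³ (under)
Week 34–Week 39: 7,470 m³ + 3,310 m³ + 7,060 m³ + 1,450 m³ + 410 m³ + 990 m³ = 20,690 m³ (under)
Week 35–Week 40: 3,310 m³ + 7,060 m³ + 1,450 m³ + 410 m³ + 990 m³ + 1,200 m³ = 14,420 m³ (under)
Week 36–Week 41: 7,060 m³ + 1,450 m³ + 410 m³ + 990 m³ + 1,200 m³ + 7,900 m³ = 19,010 m³ (under)
Week 37–Week 42: 1,450 m³ + 410 m³ + 990 m³ + 1,200 m³ + 7,900 m³ + 3,570 m³ = 15,520 m³ (under)
1 window exceeds the threshold.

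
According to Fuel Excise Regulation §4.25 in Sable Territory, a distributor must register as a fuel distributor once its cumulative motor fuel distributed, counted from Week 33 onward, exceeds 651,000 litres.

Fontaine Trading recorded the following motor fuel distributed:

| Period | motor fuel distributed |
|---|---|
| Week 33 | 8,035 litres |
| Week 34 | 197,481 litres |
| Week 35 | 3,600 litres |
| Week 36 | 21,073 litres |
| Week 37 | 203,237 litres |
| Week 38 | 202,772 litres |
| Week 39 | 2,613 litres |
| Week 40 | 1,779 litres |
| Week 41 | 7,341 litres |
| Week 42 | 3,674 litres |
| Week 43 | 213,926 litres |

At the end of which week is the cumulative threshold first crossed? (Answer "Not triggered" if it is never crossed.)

Week 42

Through Week 33: 8,035 litres
Through Week 34: 205,516 litres
Through Week 35: 209,116 litres
Through Week 36: 230,189 litres
Through Week 37: 433,426 litres
Through Week 38: 636,198 litres
Through Week 39: 638,811 litres
Through Week 40: 640,590 litres
Through Week 41: 647,931 litres
Through Week 42: 651,605 litres ← exceeds threshold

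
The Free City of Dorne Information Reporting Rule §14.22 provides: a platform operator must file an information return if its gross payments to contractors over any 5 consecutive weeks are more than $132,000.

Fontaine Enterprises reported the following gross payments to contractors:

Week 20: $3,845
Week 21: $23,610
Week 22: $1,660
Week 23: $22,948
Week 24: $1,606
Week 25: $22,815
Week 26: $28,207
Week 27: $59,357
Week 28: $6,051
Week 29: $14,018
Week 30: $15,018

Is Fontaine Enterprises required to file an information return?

Week 20–Week 24: $3,845 + $23,610 + $1,660 + $22,948 + $1,606 = $53,669 (under)
Week 21–Week 25: $23,610 + $1,660 + $22,948 + $1,606 + $22,815 = $72,639 (under)
Week 22–Week 26: $1,660 + $22,948 + $1,606 + $22,815 + $28,207 = $77,236 (under)
Week 23–Week 27: $22,948 + $1,606 + $22,815 + $28,207 + $59,357 = $134,933 (over)
Week 24–Week 28: $1,606 + $22,815 + $28,207 + $59,357 + $6,051 = $118,036 (under)
Week 25–Week 29: $22,815 + $28,207 + $59,357 + $6,051 + $14,018 = $130,448 (under)
Week 26–Week 30: $28,207 + $59,357 + $6,051 + $14,018 + $15,018 = $122,651 (under)
At least one window exceeds $132,000.

Yes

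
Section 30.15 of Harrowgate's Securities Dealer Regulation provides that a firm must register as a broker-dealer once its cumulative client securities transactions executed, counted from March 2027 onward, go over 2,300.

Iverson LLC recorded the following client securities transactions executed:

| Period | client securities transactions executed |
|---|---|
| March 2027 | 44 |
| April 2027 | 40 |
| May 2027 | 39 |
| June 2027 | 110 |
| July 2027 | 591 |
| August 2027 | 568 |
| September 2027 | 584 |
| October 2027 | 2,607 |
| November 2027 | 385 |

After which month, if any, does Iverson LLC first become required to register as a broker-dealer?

October 2027

Through March 2027: 44
Through April 2027: 84
Through May 2027: 123
Through June 2027: 233
Through July 2027: 824
Through August 2027: 1,392
Through September 2027: 1,976
Through October 2027: 4,583 ← exceeds threshold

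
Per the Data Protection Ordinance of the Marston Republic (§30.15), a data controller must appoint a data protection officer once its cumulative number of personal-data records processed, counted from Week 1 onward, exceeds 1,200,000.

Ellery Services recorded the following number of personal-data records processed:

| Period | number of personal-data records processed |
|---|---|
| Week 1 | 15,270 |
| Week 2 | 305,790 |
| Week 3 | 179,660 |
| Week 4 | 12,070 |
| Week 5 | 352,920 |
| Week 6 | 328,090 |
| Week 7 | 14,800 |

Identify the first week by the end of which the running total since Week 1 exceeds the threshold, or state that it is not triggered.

Week 7

Through Week 1: 15,270
Through Week 2: 321,060
Through Week 3: 500,720
Through Week 4: 512,790
Through Week 5: 865,710
Through Week 6: 1,193,800
Through Week 7: 1,208,600 ← exceeds threshold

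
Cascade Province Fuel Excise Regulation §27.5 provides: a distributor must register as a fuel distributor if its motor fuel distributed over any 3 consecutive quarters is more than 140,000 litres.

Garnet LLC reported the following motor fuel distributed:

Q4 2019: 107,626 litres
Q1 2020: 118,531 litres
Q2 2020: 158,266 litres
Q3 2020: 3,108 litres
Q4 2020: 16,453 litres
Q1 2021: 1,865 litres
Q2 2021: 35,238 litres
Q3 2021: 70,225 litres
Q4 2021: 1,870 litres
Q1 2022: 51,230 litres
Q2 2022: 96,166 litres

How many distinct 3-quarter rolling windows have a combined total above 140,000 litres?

4

Q4 2019–Q2 2020: 107,626 litres + 118,531 litres + 158,266 litres = 384,423 litres (over)
Q1 2020–Q3 2020: 118,531 litres + 158,266 litres + 3,108 litres = 279,905 litres (over)
Q2 2020–Q4 2020: 158,266 litres + 3,108 litres + 16,453 litres = 177,827 litres (over)
Q3 2020–Q1 2021: 3,108 litres + 16,453 litres + 1,865 litres = 21,426 litres (under)
Q4 2020–Q2 2021: 16,453 litres + 1,865 litres + 35,238 litres = 53,556 litres (under)
Q1 2021–Q3 2021: 1,865 litres + 35,238 litres + 70,225 litres = 107,328 litres (under)
Q2 2021–Q4 2021: 35,238 litres + 70,225 litres + 1,870 litres = 107,333 litres (under)
Q3 2021–Q1 2022: 70,225 litres + 1,870 litres + 51,230 litres = 123,325 litres (under)
Q4 2021–Q2 2022: 1,870 litres + 51,230 litres + 96,166 litres = 149,266 litres (over)
4 windows exceed the threshold.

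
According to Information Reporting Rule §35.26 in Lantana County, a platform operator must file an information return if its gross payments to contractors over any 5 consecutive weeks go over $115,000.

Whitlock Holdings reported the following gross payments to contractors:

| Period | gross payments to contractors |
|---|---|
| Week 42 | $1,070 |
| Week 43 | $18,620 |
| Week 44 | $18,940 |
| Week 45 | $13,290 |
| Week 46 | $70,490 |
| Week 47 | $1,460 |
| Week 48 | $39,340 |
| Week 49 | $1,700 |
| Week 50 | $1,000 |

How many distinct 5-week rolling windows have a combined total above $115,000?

Week 42–Week 46: $1,070 + $18,620 + $18,940 + $13,290 + $70,490 = $122,410 (over)
Week 43–Week 47: $18,620 + $18,940 + $13,290 + $70,490 + $1,460 = $122,800 (over)
Week 44–Week 48: $18,940 + $13,290 + $70,490 + $1,460 + $39,340 = $143,520 (over)
Week 45–Week 49: $13,290 + $70,490 + $1,460 + $39,340 + $1,700 = $126,280 (over)
Week 46–Week 50: $70,490 + $1,460 + $39,340 + $1,700 + $1,000 = $113,990 (under)
4 windows exceed the threshold.

4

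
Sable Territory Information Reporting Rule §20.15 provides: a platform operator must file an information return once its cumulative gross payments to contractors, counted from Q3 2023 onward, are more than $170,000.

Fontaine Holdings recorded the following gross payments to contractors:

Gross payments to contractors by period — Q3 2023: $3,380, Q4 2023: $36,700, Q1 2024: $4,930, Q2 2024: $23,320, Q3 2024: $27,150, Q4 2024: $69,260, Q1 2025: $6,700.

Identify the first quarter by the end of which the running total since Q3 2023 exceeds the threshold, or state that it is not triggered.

Through Q3 2023: $3,380
Through Q4 2023: $40,080
Through Q1 2024: $45,010
Through Q2 2024: $68,330
Through Q3 2024: $95,480
Through Q4 2024: $164,740
Through Q1 2025: $171,440 ← exceeds threshold

Q1 2025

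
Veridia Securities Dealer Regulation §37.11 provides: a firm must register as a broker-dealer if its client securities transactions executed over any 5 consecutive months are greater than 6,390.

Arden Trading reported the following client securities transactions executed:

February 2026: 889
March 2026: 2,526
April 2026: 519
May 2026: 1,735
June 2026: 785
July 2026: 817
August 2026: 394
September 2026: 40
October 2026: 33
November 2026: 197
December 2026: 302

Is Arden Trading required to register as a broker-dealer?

Yes

February 2026–June 2026: 889 + 2,526 + 519 + 1,735 + 785 = 6,454 (over)
March 2026–July 2026: 2,526 + 519 + 1,735 + 785 + 817 = 6,382 (under)
April 2026–August 2026: 519 + 1,735 + 785 + 817 + 394 = 4,250 (under)
May 2026–September 2026: 1,735 + 785 + 817 + 394 + 40 = 3,771 (under)
June 2026–October 2026: 785 + 817 + 394 + 40 + 33 = 2,069 (under)
July 2026–November 2026: 817 + 394 + 40 + 33 + 197 = 1,481 (under)
August 2026–December 2026: 394 + 40 + 33 + 197 + 302 = 966 (under)
At least one window exceeds 6,390.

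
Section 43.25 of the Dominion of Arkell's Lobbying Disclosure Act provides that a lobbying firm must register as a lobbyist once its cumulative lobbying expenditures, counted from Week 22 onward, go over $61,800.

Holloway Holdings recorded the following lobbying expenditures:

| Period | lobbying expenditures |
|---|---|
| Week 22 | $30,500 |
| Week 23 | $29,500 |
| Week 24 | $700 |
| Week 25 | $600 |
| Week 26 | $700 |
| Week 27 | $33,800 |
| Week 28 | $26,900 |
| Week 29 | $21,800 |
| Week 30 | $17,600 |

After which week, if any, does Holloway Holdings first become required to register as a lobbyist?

Week 26

Through Week 22: $30,500
Through Week 23: $60,000
Through Week 24: $60,700
Through Week 25: $61,300
Through Week 26: $62,000 ← exceeds threshold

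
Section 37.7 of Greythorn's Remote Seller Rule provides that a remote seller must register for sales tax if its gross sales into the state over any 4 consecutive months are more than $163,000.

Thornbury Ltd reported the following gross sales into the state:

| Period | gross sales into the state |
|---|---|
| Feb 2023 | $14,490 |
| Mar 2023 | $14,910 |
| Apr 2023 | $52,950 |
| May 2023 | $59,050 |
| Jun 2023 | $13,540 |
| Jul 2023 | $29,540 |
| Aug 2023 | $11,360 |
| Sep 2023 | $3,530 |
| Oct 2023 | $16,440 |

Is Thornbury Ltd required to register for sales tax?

No

Feb 2023–May 2023: $14,490 + $14,910 + $52,950 + $59,050 = $141,400 (under)
Mar 2023–Jun 2023: $14,910 + $52,950 + $59,050 + $13,540 = $140,450 (under)
Apr 2023–Jul 2023: $52,950 + $59,050 + $13,540 + $29,540 = $155,080 (under)
May 2023–Aug 2023: $59,050 + $13,540 + $29,540 + $11,360 = $113,490 (under)
Jun 2023–Sep 2023: $13,540 + $29,540 + $11,360 + $3,530 = $57,970 (under)
Jul 2023–Oct 2023: $29,540 + $11,360 + $3,530 + $16,440 = $60,870 (under)
No window exceeds $163,000.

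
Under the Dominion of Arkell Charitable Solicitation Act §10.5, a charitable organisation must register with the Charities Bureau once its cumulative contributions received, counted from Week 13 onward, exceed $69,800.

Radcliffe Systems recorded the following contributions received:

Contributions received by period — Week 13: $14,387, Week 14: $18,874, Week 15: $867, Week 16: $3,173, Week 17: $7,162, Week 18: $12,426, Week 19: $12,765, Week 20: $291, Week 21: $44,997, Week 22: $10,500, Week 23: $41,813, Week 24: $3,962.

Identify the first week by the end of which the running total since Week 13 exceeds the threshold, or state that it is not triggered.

Through Week 13: $14,387
Through Week 14: $33,261
Through Week 15: $34,128
Through Week 16: $37,301
Through Week 17: $44,463
Through Week 18: $56,889
Through Week 19: $69,654
Through Week 20: $69,945 ← exceeds threshold

Week 20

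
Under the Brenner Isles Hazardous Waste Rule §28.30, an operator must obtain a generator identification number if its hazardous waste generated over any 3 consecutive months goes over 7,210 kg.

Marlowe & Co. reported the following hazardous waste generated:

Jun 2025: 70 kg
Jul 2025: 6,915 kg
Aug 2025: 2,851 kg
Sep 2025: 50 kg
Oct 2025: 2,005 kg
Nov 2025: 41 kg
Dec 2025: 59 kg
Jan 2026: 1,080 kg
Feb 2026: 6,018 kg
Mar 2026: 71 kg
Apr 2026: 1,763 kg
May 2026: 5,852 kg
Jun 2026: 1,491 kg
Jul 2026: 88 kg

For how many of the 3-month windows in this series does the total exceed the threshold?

Jun 2025–Aug 2025: 70 kg + 6,915 kg + 2,851 kg = 9,836 kg (over)
Jul 2025–Sep 2025: 6,915 kg + 2,851 kg + 50 kg = 9,816 kg (over)
Aug 2025–Oct 2025: 2,851 kg + 50 kg + 2,005 kg = 4,906 kg (under)
Sep 2025–Nov 2025: 50 kg + 2,005 kg + 41 kg = 2,096 kg (under)
Oct 2025–Dec 2025: 2,005 kg + 41 kg + 59 kg = 2,105 kg (under)
Nov 2025–Jan 2026: 41 kg + 59 kg + 1,080 kg = 1,180 kg (under)
Dec 2025–Feb 2026: 59 kg + 1,080 kg + 6,018 kg = 7,157 kg (under)
Jan 2026–Mar 2026: 1,080 kg + 6,018 kg + 71 kg = 7,169 kg (under)
Feb 2026–Apr 2026: 6,018 kg + 71 kg + 1,763 kg = 7,852 kg (over)
Mar 2026–May 2026: 71 kg + 1,763 kg + 5,852 kg = 7,686 kg (over)
Apr 2026–Jun 2026: 1,763 kg + 5,852 kg + 1,491 kg = 9,106 kg (over)
May 2026–Jul 2026: 5,852 kg + 1,491 kg + 88 kg = 7,431 kg (over)
6 windows exceed the threshold.

6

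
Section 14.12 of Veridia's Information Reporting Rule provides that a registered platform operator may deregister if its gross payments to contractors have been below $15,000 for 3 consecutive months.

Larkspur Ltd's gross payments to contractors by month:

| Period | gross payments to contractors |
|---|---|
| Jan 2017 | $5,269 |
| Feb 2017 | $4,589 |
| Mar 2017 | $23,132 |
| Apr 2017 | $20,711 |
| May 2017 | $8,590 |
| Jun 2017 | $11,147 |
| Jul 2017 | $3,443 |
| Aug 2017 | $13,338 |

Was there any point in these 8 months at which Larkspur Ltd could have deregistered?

Yes

Months below $15,000: Jan 2017, Feb 2017, May 2017, Jun 2017, Jul 2017, Aug 2017.
Longest run of consecutive months below the threshold: 4.
4 ≥ 3, so Larkspur Ltd became eligible.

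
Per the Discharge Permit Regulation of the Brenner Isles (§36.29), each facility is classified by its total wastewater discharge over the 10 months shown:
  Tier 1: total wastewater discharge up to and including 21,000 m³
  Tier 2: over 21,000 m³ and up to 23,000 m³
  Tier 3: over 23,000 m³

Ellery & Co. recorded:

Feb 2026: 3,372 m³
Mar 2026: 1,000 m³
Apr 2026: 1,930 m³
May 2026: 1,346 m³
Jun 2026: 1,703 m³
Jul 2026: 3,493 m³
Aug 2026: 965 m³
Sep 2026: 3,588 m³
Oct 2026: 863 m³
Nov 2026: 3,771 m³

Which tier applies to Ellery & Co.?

Tier 2

Total wastewater discharge: 3,372 m³ + 1,000 m³ + 1,930 m³ + 1,346 m³ + 1,703 m³ + 3,493 m³ + 965 m³ + 3,588 m³ + 863 m³ + 3,771 m³ = 22,031 m³.
21,000 m³ < 22,031 m³ ≤ 23,000 m³, so Tier 2 applies.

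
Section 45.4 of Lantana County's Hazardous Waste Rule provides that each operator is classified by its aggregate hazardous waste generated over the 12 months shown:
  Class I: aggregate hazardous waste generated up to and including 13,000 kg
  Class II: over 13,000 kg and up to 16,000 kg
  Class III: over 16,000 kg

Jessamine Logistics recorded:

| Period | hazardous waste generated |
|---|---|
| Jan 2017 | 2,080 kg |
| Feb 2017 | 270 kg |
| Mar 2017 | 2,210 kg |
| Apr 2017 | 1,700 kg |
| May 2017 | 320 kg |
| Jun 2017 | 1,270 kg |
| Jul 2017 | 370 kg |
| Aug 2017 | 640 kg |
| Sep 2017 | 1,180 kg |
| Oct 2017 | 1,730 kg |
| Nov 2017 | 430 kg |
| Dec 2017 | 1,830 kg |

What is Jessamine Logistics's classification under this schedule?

Class II

Aggregate hazardous waste generated: 2,080 kg + 270 kg + 2,210 kg + 1,700 kg + 320 kg + 1,270 kg + 370 kg + 640 kg + 1,180 kg + 1,730 kg + 430 kg + 1,830 kg = 14,030 kg.
13,000 kg < 14,030 kg ≤ 16,000 kg, so Class II applies.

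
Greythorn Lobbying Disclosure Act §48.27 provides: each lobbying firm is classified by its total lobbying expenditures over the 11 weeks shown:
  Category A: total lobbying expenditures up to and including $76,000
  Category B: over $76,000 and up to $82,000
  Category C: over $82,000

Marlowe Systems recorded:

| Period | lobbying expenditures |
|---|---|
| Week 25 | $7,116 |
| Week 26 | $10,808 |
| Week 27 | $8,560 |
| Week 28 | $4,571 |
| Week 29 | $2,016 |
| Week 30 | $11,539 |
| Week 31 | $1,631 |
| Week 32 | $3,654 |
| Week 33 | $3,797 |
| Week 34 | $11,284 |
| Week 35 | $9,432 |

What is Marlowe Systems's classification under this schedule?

Category A

Total lobbying expenditures: $7,116 + $10,808 + $8,560 + $4,571 + $2,016 + $11,539 + $1,631 + $3,654 + $3,797 + $11,284 + $9,432 = $74,408.
$74,408 ≤ $76,000, so Category A applies.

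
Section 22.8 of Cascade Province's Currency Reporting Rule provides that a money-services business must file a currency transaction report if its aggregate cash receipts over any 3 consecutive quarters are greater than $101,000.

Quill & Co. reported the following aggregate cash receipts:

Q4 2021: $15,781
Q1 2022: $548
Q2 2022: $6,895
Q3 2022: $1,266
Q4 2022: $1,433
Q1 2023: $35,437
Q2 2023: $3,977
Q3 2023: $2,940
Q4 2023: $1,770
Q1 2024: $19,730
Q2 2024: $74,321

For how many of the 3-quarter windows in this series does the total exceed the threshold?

0

Q4 2021–Q2 2022: $15,781 + $548 + $6,895 = $23,224 (under)
Q1 2022–Q3 2022: $548 + $6,895 + $1,266 = $8,709 (under)
Q2 2022–Q4 2022: $6,895 + $1,266 + $1,433 = $9,594 (under)
Q3 2022–Q1 2023: $1,266 + $1,433 + $35,437 = $38,136 (under)
Q4 2022–Q2 2023: $1,433 + $35,437 + $3,977 = $40,847 (under)
Q1 2023–Q3 2023: $35,437 + $3,977 + $2,940 = $42,354 (under)
Q2 2023–Q4 2023: $3,977 + $2,940 + $1,770 = $8,687 (under)
Q3 2023–Q1 2024: $2,940 + $1,770 + $19,730 = $24,440 (under)
Q4 2023–Q2 2024: $1,770 + $19,730 + $74,321 = $95,821 (under)
0 windows exceed the threshold.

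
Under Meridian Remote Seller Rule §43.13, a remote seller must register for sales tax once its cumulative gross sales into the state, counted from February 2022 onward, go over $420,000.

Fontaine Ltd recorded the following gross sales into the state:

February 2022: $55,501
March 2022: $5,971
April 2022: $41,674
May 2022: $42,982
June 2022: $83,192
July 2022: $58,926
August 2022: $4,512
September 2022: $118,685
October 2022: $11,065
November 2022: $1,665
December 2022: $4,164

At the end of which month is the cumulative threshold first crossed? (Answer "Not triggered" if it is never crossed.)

October 2022

Through February 2022: $55,501
Through March 2022: $61,472
Through April 2022: $103,146
Through May 2022: $146,128
Through June 2022: $229,320
Through July 2022: $288,246
Through August 2022: $292,758
Through September 2022: $411,443
Through October 2022: $422,508 ← exceeds threshold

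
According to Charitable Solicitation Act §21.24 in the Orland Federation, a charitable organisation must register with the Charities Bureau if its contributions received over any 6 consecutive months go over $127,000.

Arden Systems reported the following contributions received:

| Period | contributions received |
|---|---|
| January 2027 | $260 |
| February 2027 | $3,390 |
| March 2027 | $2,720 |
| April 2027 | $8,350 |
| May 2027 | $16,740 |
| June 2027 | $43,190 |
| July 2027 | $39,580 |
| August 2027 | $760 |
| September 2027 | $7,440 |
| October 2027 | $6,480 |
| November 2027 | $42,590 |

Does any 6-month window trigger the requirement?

January 2027–June 2027: $260 + $3,390 + $2,720 + $8,350 + $16,740 + $43,190 = $74,650 (under)
February 2027–July 2027: $3,390 + $2,720 + $8,350 + $16,740 + $43,190 + $39,580 = $113,970 (under)
March 2027–August 2027: $2,720 + $8,350 + $16,740 + $43,190 + $39,580 + $760 = $111,340 (under)
April 2027–September 2027: $8,350 + $16,740 + $43,190 + $39,580 + $760 + $7,440 = $116,060 (under)
May 2027–October 2027: $16,740 + $43,190 + $39,580 + $760 + $7,440 + $6,480 = $114,190 (under)
June 2027–November 2027: $43,190 + $39,580 + $760 + $7,440 + $6,480 + $42,590 = $140,040 (over)
At least one window exceeds $127,000.

Yes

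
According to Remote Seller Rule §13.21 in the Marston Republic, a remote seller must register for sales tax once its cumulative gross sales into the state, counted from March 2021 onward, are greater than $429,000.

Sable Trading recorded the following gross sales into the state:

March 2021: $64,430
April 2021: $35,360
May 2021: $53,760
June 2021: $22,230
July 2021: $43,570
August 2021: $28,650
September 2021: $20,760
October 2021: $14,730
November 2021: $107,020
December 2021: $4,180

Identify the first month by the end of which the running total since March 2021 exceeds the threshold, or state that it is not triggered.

Not triggered

Through March 2021: $64,430
Through April 2021: $99,790
Through May 2021: $153,550
Through June 2021: $175,780
Through July 2021: $219,350
Through August 2021: $248,000
Through September 2021: $268,760
Through October 2021: $283,490
Through November 2021: $390,510
Through December 2021: $394,690
Final cumulative total $394,690 ≤ $429,000; the threshold is never exceeded.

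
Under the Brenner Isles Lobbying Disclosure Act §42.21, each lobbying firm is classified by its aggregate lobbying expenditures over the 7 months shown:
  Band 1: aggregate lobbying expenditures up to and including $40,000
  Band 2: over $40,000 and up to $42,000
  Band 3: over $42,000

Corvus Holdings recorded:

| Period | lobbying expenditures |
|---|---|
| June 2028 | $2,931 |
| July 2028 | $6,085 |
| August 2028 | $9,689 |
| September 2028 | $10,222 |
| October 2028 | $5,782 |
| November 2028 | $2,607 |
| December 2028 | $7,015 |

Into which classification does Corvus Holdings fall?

Aggregate lobbying expenditures: $2,931 + $6,085 + $9,689 + $10,222 + $5,782 + $2,607 + $7,015 = $44,331.
$44,331 > $42,000, so Band 3 applies.

Band 3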